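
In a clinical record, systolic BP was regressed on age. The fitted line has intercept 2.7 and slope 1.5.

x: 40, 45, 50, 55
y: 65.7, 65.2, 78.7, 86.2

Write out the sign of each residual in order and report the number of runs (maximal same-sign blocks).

3 runs

x=40: ŷ = 2.7 + 1.5·40 = 62.7; e = 65.7 − 62.7 = 3
x=45: ŷ = 2.7 + 1.5·45 = 70.2; e = 65.2 − 70.2 = -5
x=50: ŷ = 2.7 + 1.5·50 = 77.7; e = 78.7 − 77.7 = 1
x=55: ŷ = 2.7 + 1.5·55 = 85.2; e = 86.2 − 85.2 = 1
Signs: + − + +
Runs: +×1, −×1, +×2 → 3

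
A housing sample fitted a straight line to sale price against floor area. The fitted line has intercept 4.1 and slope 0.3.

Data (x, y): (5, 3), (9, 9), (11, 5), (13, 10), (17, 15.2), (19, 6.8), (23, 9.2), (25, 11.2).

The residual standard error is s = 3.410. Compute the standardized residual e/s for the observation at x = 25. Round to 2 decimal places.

-0.12

ŷ = 4.1 + 0.3·25 = 11.6
e = 11.2 − 11.6 = -0.4
e/s = -0.4 / 3.410 = -0.12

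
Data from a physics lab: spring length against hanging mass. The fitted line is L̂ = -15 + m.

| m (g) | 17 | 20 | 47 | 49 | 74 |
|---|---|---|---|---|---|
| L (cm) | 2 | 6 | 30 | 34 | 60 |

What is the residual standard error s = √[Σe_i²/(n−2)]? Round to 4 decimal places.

s = 1.4142

m=17: L̂ = -15 + 17 = 2; e = 2 − 2 = 0
m=20: L̂ = -15 + 20 = 5; e = 6 − 5 = 1
m=47: L̂ = -15 + 47 = 32; e = 30 − 32 = -2
m=49: L̂ = -15 + 49 = 34; e = 34 − 34 = 0
m=74: L̂ = -15 + 74 = 59; e = 60 − 59 = 1
SSE = 0 + 1 + 4 + 0 + 1 = 6
s = √(6/3) = √2 ≈ 1.4142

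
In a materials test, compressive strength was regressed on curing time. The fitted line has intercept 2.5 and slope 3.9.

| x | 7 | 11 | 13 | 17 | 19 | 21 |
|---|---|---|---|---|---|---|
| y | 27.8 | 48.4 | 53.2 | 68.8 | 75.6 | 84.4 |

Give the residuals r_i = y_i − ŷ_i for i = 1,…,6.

-2, 3, 0, 0, -1, 0

x=7: ŷ = 2.5 + 3.9·7 = 29.8; r = 27.8 − 29.8 = -2
x=11: ŷ = 2.5 + 3.9·11 = 45.4; r = 48.4 − 45.4 = 3
x=13: ŷ = 2.5 + 3.9·13 = 53.2; r = 53.2 − 53.2 = 0
x=17: ŷ = 2.5 + 3.9·17 = 68.8; r = 68.8 − 68.8 = 0
x=19: ŷ = 2.5 + 3.9·19 = 76.6; r = 75.6 − 76.6 = -1
x=21: ŷ = 2.5 + 3.9·21 = 84.4; r = 84.4 − 84.4 = 0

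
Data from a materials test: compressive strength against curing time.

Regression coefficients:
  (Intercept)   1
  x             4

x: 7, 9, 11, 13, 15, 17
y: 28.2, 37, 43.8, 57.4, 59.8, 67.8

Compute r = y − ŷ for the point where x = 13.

ŷ = 1 + 4·13 = 53
r = 57.4 − 53 = 4.4

r = 4.4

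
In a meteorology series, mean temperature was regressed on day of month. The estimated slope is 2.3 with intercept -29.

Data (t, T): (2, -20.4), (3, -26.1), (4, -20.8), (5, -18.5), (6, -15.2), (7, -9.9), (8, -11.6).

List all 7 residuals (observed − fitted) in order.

4, -4, -1, -1, 0, 3, -1

t=2: ŷ = -29 + 2.3·2 = -24.4; r = -20.4 − (-24.4) = 4
t=3: ŷ = -29 + 2.3·3 = -22.1; r = -26.1 − (-22.1) = -4
t=4: ŷ = -29 + 2.3·4 = -19.8; r = -20.8 − (-19.8) = -1
t=5: ŷ = -29 + 2.3·5 = -17.5; r = -18.5 − (-17.5) = -1
t=6: ŷ = -29 + 2.3·6 = -15.2; r = -15.2 − (-15.2) = 0
t=7: ŷ = -29 + 2.3·7 = -12.9; r = -9.9 − (-12.9) = 3
t=8: ŷ = -29 + 2.3·8 = -10.6; r = -11.6 − (-10.6) = -1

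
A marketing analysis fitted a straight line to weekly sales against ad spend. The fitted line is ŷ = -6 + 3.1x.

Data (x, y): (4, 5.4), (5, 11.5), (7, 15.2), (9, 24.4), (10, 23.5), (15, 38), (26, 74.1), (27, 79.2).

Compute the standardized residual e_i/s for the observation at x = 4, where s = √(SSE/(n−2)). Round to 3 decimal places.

x=4: ŷ = -6 + 3.1·4 = 6.4; e = 5.4 − 6.4 = -1
x=5: ŷ = -6 + 3.1·5 = 9.5; e = 11.5 − 9.5 = 2
x=7: ŷ = -6 + 3.1·7 = 15.7; e = 15.2 − 15.7 = -0.5
x=9: ŷ = -6 + 3.1·9 = 21.9; e = 24.4 − 21.9 = 2.5
x=10: ŷ = -6 + 3.1·10 = 25; e = 23.5 − 25 = -1.5
x=15: ŷ = -6 + 3.1·15 = 40.5; e = 38 − 40.5 = -2.5
x=26: ŷ = -6 + 3.1·26 = 74.6; e = 74.1 − 74.6 = -0.5
x=27: ŷ = -6 + 3.1·27 = 77.7; e = 79.2 − 77.7 = 1.5
SSE = 1 + 4 + 0.25 + 6.25 + 2.25 + 6.25 + 0.25 + 2.25 = 22.5
s = √(22.5/6) = 1.93649
e/s = -1 / 1.93649 = -0.516

-0.516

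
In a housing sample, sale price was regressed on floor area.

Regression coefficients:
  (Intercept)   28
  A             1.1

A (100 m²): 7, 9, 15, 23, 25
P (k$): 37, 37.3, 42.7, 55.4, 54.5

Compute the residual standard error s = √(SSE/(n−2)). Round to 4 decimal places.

s = 1.8886

A=7: ŷ = 28 + 1.1·7 = 35.7; e = 37 − 35.7 = 1.3
A=9: ŷ = 28 + 1.1·9 = 37.9; e = 37.3 − 37.9 = -0.6
A=15: ŷ = 28 + 1.1·15 = 44.5; e = 42.7 − 44.5 = -1.8
A=23: ŷ = 28 + 1.1·23 = 53.3; e = 55.4 − 53.3 = 2.1
A=25: ŷ = 28 + 1.1·25 = 55.5; e = 54.5 − 55.5 = -1
SSE = 1.69 + 0.36 + 3.24 + 4.41 + 1 = 10.7
s = √(10.7/3) = √3.56667 ≈ 1.8886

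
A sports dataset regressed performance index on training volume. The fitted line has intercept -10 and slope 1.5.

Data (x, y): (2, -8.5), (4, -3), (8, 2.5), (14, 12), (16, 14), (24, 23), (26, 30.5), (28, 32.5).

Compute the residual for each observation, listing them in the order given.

-1.5, 1, 0.5, 1, 0, -3, 1.5, 0.5

x=2: ŷ = -10 + 1.5·2 = -7; r = -8.5 − (-7) = -1.5
x=4: ŷ = -10 + 1.5·4 = -4; r = -3 − (-4) = 1
x=8: ŷ = -10 + 1.5·8 = 2; r = 2.5 − 2 = 0.5
x=14: ŷ = -10 + 1.5·14 = 11; r = 12 − 11 = 1
x=16: ŷ = -10 + 1.5·16 = 14; r = 14 − 14 = 0
x=24: ŷ = -10 + 1.5·24 = 26; r = 23 − 26 = -3
x=26: ŷ = -10 + 1.5·26 = 29; r = 30.5 − 29 = 1.5
x=28: ŷ = -10 + 1.5·28 = 32; r = 32.5 − 32 = 0.5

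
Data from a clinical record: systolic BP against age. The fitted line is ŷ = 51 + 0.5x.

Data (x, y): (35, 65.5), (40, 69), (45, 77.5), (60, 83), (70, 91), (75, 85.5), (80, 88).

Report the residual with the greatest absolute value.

e = 5

x=35: ŷ = 51 + 0.5·35 = 68.5; e = 65.5 − 68.5 = -3
x=40: ŷ = 51 + 0.5·40 = 71; e = 69 − 71 = -2
x=45: ŷ = 51 + 0.5·45 = 73.5; e = 77.5 − 73.5 = 4
x=60: ŷ = 51 + 0.5·60 = 81; e = 83 − 81 = 2
x=70: ŷ = 51 + 0.5·70 = 86; e = 91 − 86 = 5
x=75: ŷ = 51 + 0.5·75 = 88.5; e = 85.5 − 88.5 = -3
x=80: ŷ = 51 + 0.5·80 = 91; e = 88 − 91 = -3
Largest |e| is 5 at x = 70, residual 5.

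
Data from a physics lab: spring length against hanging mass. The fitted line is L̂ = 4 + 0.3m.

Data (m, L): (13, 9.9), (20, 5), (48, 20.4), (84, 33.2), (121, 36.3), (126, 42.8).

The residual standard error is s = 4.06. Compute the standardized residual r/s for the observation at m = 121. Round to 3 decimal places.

-0.985

L̂ = 4 + 0.3·121 = 40.3
r = 36.3 − 40.3 = -4
r/s = -4 / 4.06 = -0.985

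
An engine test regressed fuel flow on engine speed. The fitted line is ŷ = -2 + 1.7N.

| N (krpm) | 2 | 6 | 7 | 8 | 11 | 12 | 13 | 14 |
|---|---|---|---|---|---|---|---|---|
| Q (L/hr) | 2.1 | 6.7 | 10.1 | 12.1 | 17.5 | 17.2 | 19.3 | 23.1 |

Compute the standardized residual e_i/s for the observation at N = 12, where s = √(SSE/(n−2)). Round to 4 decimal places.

-1.0776

N=2: ŷ = -2 + 1.7·2 = 1.4; e = 2.1 − 1.4 = 0.7
N=6: ŷ = -2 + 1.7·6 = 8.2; e = 6.7 − 8.2 = -1.5
N=7: ŷ = -2 + 1.7·7 = 9.9; e = 10.1 − 9.9 = 0.2
N=8: ŷ = -2 + 1.7·8 = 11.6; e = 12.1 − 11.6 = 0.5
N=11: ŷ = -2 + 1.7·11 = 16.7; e = 17.5 − 16.7 = 0.8
N=12: ŷ = -2 + 1.7·12 = 18.4; e = 17.2 − 18.4 = -1.2
N=13: ŷ = -2 + 1.7·13 = 20.1; e = 19.3 − 20.1 = -0.8
N=14: ŷ = -2 + 1.7·14 = 21.8; e = 23.1 − 21.8 = 1.3
SSE = 0.49 + 2.25 + 0.04 + 0.25 + 0.64 + 1.44 + 0.64 + 1.69 = 7.44
s = √(7.44/6) = 1.11355
e/s = -1.2 / 1.11355 = -1.0776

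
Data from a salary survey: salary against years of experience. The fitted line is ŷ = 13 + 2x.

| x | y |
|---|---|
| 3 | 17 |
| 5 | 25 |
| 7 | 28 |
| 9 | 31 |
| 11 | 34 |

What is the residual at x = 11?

ŷ = 13 + 2·11 = 35
e = 34 − 35 = -1

e = -1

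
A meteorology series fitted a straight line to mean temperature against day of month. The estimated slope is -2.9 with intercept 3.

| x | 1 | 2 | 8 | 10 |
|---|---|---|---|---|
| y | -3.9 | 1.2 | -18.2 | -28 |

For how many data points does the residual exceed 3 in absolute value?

x=1: ŷ = 3 − 2.9·1 = 0.1; r = -3.9 − 0.1 = -4
x=2: ŷ = 3 − 2.9·2 = -2.8; r = 1.2 − (-2.8) = 4
x=8: ŷ = 3 − 2.9·8 = -20.2; r = -18.2 − (-20.2) = 2
x=10: ŷ = 3 − 2.9·10 = -26; r = -28 − (-26) = -2
|r| > 3: x=1 (|r|=4), x=2 (|r|=4) → 2

2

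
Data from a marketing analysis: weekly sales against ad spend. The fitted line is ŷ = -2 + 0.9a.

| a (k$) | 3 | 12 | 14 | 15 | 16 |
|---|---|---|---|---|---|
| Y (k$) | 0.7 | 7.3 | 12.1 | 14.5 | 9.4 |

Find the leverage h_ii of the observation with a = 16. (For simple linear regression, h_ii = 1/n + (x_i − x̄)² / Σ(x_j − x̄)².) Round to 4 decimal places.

ā = (3 + 12 + 14 + 15 + 16)/5 = 12
Σ(a − ā)² = 81 + 0 + 4 + 9 + 16 = 110
h = 1/5 + (4)²/110 = 0.2 + 0.145455 = 0.3455

h = 0.3455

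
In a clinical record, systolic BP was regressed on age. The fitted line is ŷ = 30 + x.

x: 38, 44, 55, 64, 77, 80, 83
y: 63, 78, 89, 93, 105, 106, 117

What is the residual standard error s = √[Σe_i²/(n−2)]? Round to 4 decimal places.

s = 4.3359

x=38: ŷ = 30 + 38 = 68; e = 63 − 68 = -5
x=44: ŷ = 30 + 44 = 74; e = 78 − 74 = 4
x=55: ŷ = 30 + 55 = 85; e = 89 − 85 = 4
x=64: ŷ = 30 + 64 = 94; e = 93 − 94 = -1
x=77: ŷ = 30 + 77 = 107; e = 105 − 107 = -2
x=80: ŷ = 30 + 80 = 110; e = 106 − 110 = -4
x=83: ŷ = 30 + 83 = 113; e = 117 − 113 = 4
SSE = 25 + 16 + 16 + 1 + 4 + 16 + 16 = 94
s = √(94/5) = √18.8 ≈ 4.3359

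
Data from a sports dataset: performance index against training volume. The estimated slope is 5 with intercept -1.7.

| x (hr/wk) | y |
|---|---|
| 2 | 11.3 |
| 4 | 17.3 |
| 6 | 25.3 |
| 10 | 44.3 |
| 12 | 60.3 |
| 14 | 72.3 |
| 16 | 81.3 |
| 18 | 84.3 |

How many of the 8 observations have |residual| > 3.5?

x=2: ŷ = -1.7 + 5·2 = 8.3; e = 11.3 − 8.3 = 3
x=4: ŷ = -1.7 + 5·4 = 18.3; e = 17.3 − 18.3 = -1
x=6: ŷ = -1.7 + 5·6 = 28.3; e = 25.3 − 28.3 = -3
x=10: ŷ = -1.7 + 5·10 = 48.3; e = 44.3 − 48.3 = -4
x=12: ŷ = -1.7 + 5·12 = 58.3; e = 60.3 − 58.3 = 2
x=14: ŷ = -1.7 + 5·14 = 68.3; e = 72.3 − 68.3 = 4
x=16: ŷ = -1.7 + 5·16 = 78.3; e = 81.3 − 78.3 = 3
x=18: ŷ = -1.7 + 5·18 = 88.3; e = 84.3 − 88.3 = -4
|e| > 3.5: x=10 (|e|=4), x=14 (|e|=4), x=18 (|e|=4) → 3

3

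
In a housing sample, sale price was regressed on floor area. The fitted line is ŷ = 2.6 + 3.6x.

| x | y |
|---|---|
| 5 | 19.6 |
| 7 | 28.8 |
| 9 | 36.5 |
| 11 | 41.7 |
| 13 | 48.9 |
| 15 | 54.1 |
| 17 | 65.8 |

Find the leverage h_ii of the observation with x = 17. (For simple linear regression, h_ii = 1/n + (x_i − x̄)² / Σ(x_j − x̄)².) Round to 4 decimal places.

x̄ = (5 + 7 + 9 + 11 + 13 + 15 + 17)/7 = 11
Σ(x − x̄)² = 36 + 16 + 4 + 0 + 4 + 16 + 36 = 112
h = 1/7 + (6)²/112 = 0.142857 + 0.321429 = 0.4643

h = 0.4643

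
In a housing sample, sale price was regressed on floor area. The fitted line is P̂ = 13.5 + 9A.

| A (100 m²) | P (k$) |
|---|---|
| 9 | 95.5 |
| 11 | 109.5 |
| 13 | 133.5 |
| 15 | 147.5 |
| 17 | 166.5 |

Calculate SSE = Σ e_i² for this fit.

SSE = 20

A=9: P̂ = 13.5 + 9·9 = 94.5; e = 95.5 − 94.5 = 1
A=11: P̂ = 13.5 + 9·11 = 112.5; e = 109.5 − 112.5 = -3
A=13: P̂ = 13.5 + 9·13 = 130.5; e = 133.5 − 130.5 = 3
A=15: P̂ = 13.5 + 9·15 = 148.5; e = 147.5 − 148.5 = -1
A=17: P̂ = 13.5 + 9·17 = 166.5; e = 166.5 − 166.5 = 0
SSE = 1 + 9 + 9 + 1 + 0 = 20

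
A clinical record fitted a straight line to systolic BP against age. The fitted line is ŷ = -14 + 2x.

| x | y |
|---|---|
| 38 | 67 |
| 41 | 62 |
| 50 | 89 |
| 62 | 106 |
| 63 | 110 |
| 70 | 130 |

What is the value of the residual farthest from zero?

x=38: ŷ = -14 + 2·38 = 62; r = 67 − 62 = 5
x=41: ŷ = -14 + 2·41 = 68; r = 62 − 68 = -6
x=50: ŷ = -14 + 2·50 = 86; r = 89 − 86 = 3
x=62: ŷ = -14 + 2·62 = 110; r = 106 − 110 = -4
x=63: ŷ = -14 + 2·63 = 112; r = 110 − 112 = -2
x=70: ŷ = -14 + 2·70 = 126; r = 130 − 126 = 4
Largest |r| is 6 at x = 41, residual -6.

r = -6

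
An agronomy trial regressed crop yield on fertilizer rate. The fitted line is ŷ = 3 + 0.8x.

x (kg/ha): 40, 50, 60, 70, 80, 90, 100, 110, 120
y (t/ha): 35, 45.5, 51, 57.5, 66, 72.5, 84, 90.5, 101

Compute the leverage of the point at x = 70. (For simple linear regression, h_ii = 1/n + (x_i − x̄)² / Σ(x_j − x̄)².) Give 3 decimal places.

h = 0.128

x̄ = (40 + 50 + 60 + 70 + 80 + 90 + 100 + 110 + 120)/9 = 80
Σ(x − x̄)² = 1600 + 900 + 400 + 100 + 0 + 100 + 400 + 900 + 1600 = 6000
h = 1/9 + (-10)²/6000 = 0.111111 + 0.0166667 = 0.128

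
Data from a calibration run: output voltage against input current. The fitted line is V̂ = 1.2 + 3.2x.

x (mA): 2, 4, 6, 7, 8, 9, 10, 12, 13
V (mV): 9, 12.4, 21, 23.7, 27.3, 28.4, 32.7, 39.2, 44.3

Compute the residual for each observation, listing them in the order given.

1.4, -1.6, 0.6, 0.1, 0.5, -1.6, -0.5, -0.4, 1.5

x=2: V̂ = 1.2 + 3.2·2 = 7.6; r = 9 − 7.6 = 1.4
x=4: V̂ = 1.2 + 3.2·4 = 14; r = 12.4 − 14 = -1.6
x=6: V̂ = 1.2 + 3.2·6 = 20.4; r = 21 − 20.4 = 0.6
x=7: V̂ = 1.2 + 3.2·7 = 23.6; r = 23.7 − 23.6 = 0.1
x=8: V̂ = 1.2 + 3.2·8 = 26.8; r = 27.3 − 26.8 = 0.5
x=9: V̂ = 1.2 + 3.2·9 = 30; r = 28.4 − 30 = -1.6
x=10: V̂ = 1.2 + 3.2·10 = 33.2; r = 32.7 − 33.2 = -0.5
x=12: V̂ = 1.2 + 3.2·12 = 39.6; r = 39.2 − 39.6 = -0.4
x=13: V̂ = 1.2 + 3.2·13 = 42.8; r = 44.3 − 42.8 = 1.5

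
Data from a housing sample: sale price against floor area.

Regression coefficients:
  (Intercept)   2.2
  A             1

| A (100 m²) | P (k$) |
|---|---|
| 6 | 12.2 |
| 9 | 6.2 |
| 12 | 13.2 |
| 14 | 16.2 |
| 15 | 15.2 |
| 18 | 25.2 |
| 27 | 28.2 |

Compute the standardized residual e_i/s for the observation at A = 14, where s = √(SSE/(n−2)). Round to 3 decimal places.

A=6: ŷ = 2.2 + 6 = 8.2; e = 12.2 − 8.2 = 4
A=9: ŷ = 2.2 + 9 = 11.2; e = 6.2 − 11.2 = -5
A=12: ŷ = 2.2 + 12 = 14.2; e = 13.2 − 14.2 = -1
A=14: ŷ = 2.2 + 14 = 16.2; e = 16.2 − 16.2 = 0
A=15: ŷ = 2.2 + 15 = 17.2; e = 15.2 − 17.2 = -2
A=18: ŷ = 2.2 + 18 = 20.2; e = 25.2 − 20.2 = 5
A=27: ŷ = 2.2 + 27 = 29.2; e = 28.2 − 29.2 = -1
SSE = 16 + 25 + 1 + 0 + 4 + 25 + 1 = 72
s = √(72/5) = 3.79473
e/s = 0 / 3.79473 = 0.000

0.000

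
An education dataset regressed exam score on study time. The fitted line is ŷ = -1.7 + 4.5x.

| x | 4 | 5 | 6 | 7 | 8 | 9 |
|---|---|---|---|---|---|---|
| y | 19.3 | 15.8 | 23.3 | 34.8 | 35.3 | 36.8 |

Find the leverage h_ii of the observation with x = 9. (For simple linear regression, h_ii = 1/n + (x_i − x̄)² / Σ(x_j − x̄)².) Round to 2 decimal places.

h = 0.52

x̄ = (4 + 5 + 6 + 7 + 8 + 9)/6 = 6.5
Σ(x − x̄)² = 6.25 + 2.25 + 0.25 + 0.25 + 2.25 + 6.25 = 17.5
h = 1/6 + (2.5)²/17.5 = 0.166667 + 0.357143 = 0.52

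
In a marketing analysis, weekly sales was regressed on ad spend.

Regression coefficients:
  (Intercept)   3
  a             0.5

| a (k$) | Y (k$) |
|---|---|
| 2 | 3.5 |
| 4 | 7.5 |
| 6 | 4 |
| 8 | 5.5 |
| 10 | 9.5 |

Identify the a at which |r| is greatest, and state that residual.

a=2: Ŷ = 3 + 0.5·2 = 4; r = 3.5 − 4 = -0.5
a=4: Ŷ = 3 + 0.5·4 = 5; r = 7.5 − 5 = 2.5
a=6: Ŷ = 3 + 0.5·6 = 6; r = 4 − 6 = -2
a=8: Ŷ = 3 + 0.5·8 = 7; r = 5.5 − 7 = -1.5
a=10: Ŷ = 3 + 0.5·10 = 8; r = 9.5 − 8 = 1.5
Largest |r| is 2.5 at a = 4, residual 2.5.

a = 4, r = 2.5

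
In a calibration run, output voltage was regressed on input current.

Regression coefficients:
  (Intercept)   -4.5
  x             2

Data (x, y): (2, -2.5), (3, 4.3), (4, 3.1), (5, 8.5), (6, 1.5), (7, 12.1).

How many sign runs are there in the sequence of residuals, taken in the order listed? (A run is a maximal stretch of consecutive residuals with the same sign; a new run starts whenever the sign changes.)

x=2: ŷ = -4.5 + 2·2 = -0.5; e = -2.5 − (-0.5) = -2
x=3: ŷ = -4.5 + 2·3 = 1.5; e = 4.3 − 1.5 = 2.8
x=4: ŷ = -4.5 + 2·4 = 3.5; e = 3.1 − 3.5 = -0.4
x=5: ŷ = -4.5 + 2·5 = 5.5; e = 8.5 − 5.5 = 3
x=6: ŷ = -4.5 + 2·6 = 7.5; e = 1.5 − 7.5 = -6
x=7: ŷ = -4.5 + 2·7 = 9.5; e = 12.1 − 9.5 = 2.6
Signs: − + − + − +
Runs: −×1, +×1, −×1, +×1, −×1, +×1 → 6

6 runs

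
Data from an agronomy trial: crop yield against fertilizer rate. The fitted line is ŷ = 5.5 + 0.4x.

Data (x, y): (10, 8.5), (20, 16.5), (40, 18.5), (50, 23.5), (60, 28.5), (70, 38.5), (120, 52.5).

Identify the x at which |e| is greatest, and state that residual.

x=10: ŷ = 5.5 + 0.4·10 = 9.5; e = 8.5 − 9.5 = -1
x=20: ŷ = 5.5 + 0.4·20 = 13.5; e = 16.5 − 13.5 = 3
x=40: ŷ = 5.5 + 0.4·40 = 21.5; e = 18.5 − 21.5 = -3
x=50: ŷ = 5.5 + 0.4·50 = 25.5; e = 23.5 − 25.5 = -2
x=60: ŷ = 5.5 + 0.4·60 = 29.5; e = 28.5 − 29.5 = -1
x=70: ŷ = 5.5 + 0.4·70 = 33.5; e = 38.5 − 33.5 = 5
x=120: ŷ = 5.5 + 0.4·120 = 53.5; e = 52.5 − 53.5 = -1
Largest |e| is 5 at x = 70, residual 5.

x = 70, e = 5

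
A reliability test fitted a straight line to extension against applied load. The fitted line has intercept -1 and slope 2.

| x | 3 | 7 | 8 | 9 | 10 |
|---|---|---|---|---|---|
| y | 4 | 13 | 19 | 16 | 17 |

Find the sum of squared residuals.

x=3: ŷ = -1 + 2·3 = 5; e = 4 − 5 = -1
x=7: ŷ = -1 + 2·7 = 13; e = 13 − 13 = 0
x=8: ŷ = -1 + 2·8 = 15; e = 19 − 15 = 4
x=9: ŷ = -1 + 2·9 = 17; e = 16 − 17 = -1
x=10: ŷ = -1 + 2·10 = 19; e = 17 − 19 = -2
SSE = 1 + 0 + 16 + 1 + 4 = 22

SSE = 22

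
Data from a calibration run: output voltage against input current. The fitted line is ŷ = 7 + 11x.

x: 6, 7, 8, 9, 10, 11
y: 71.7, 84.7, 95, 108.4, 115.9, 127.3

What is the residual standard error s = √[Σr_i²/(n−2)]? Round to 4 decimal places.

s = 1.5524

x=6: ŷ = 7 + 11·6 = 73; r = 71.7 − 73 = -1.3
x=7: ŷ = 7 + 11·7 = 84; r = 84.7 − 84 = 0.7
x=8: ŷ = 7 + 11·8 = 95; r = 95 − 95 = 0
x=9: ŷ = 7 + 11·9 = 106; r = 108.4 − 106 = 2.4
x=10: ŷ = 7 + 11·10 = 117; r = 115.9 − 117 = -1.1
x=11: ŷ = 7 + 11·11 = 128; r = 127.3 − 128 = -0.7
SSE = 1.69 + 0.49 + 0 + 5.76 + 1.21 + 0.49 = 9.64
s = √(9.64/4) = √2.41 ≈ 1.5524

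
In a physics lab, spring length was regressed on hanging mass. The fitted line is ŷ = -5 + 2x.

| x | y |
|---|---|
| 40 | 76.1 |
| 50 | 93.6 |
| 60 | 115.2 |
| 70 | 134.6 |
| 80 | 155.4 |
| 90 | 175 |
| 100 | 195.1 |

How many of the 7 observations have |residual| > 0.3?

4

x=40: ŷ = -5 + 2·40 = 75; r = 76.1 − 75 = 1.1
x=50: ŷ = -5 + 2·50 = 95; r = 93.6 − 95 = -1.4
x=60: ŷ = -5 + 2·60 = 115; r = 115.2 − 115 = 0.2
x=70: ŷ = -5 + 2·70 = 135; r = 134.6 − 135 = -0.4
x=80: ŷ = -5 + 2·80 = 155; r = 155.4 − 155 = 0.4
x=90: ŷ = -5 + 2·90 = 175; r = 175 − 175 = 0
x=100: ŷ = -5 + 2·100 = 195; r = 195.1 − 195 = 0.1
|r| > 0.3: x=40 (|r|=1.1), x=50 (|r|=1.4), x=70 (|r|=0.4), x=80 (|r|=0.4) → 4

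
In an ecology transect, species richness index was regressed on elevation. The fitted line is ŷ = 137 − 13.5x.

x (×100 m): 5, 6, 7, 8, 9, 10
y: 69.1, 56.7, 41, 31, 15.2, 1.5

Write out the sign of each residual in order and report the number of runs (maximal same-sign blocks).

5 runs

x=5: ŷ = 137 − 13.5·5 = 69.5; r = 69.1 − 69.5 = -0.4
x=6: ŷ = 137 − 13.5·6 = 56; r = 56.7 − 56 = 0.7
x=7: ŷ = 137 − 13.5·7 = 42.5; r = 41 − 42.5 = -1.5
x=8: ŷ = 137 − 13.5·8 = 29; r = 31 − 29 = 2
x=9: ŷ = 137 − 13.5·9 = 15.5; r = 15.2 − 15.5 = -0.3
x=10: ŷ = 137 − 13.5·10 = 2; r = 1.5 − 2 = -0.5
Signs: − + − + − −
Runs: −×1, +×1, −×1, +×1, −×2 → 5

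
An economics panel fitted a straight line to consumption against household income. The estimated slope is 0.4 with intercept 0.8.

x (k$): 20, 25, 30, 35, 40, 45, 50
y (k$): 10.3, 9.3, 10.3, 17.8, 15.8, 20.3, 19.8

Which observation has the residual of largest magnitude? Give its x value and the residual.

x = 35, r = 3

x=20: ŷ = 0.8 + 0.4·20 = 8.8; r = 10.3 − 8.8 = 1.5
x=25: ŷ = 0.8 + 0.4·25 = 10.8; r = 9.3 − 10.8 = -1.5
x=30: ŷ = 0.8 + 0.4·30 = 12.8; r = 10.3 − 12.8 = -2.5
x=35: ŷ = 0.8 + 0.4·35 = 14.8; r = 17.8 − 14.8 = 3
x=40: ŷ = 0.8 + 0.4·40 = 16.8; r = 15.8 − 16.8 = -1
x=45: ŷ = 0.8 + 0.4·45 = 18.8; r = 20.3 − 18.8 = 1.5
x=50: ŷ = 0.8 + 0.4·50 = 20.8; r = 19.8 − 20.8 = -1
Largest |r| is 3 at x = 35, residual 3.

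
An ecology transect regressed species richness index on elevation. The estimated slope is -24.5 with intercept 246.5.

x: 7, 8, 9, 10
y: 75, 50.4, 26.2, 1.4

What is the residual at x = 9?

ŷ = 246.5 − 24.5·9 = 26
e = 26.2 − 26 = 0.2

e = 0.2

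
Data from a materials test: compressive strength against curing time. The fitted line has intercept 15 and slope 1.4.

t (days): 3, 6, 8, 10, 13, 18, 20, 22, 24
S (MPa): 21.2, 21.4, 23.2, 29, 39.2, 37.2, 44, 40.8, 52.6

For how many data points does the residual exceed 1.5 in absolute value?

7

t=3: ŷ = 15 + 1.4·3 = 19.2; e = 21.2 − 19.2 = 2
t=6: ŷ = 15 + 1.4·6 = 23.4; e = 21.4 − 23.4 = -2
t=8: ŷ = 15 + 1.4·8 = 26.2; e = 23.2 − 26.2 = -3
t=10: ŷ = 15 + 1.4·10 = 29; e = 29 − 29 = 0
t=13: ŷ = 15 + 1.4·13 = 33.2; e = 39.2 − 33.2 = 6
t=18: ŷ = 15 + 1.4·18 = 40.2; e = 37.2 − 40.2 = -3
t=20: ŷ = 15 + 1.4·20 = 43; e = 44 − 43 = 1
t=22: ŷ = 15 + 1.4·22 = 45.8; e = 40.8 − 45.8 = -5
t=24: ŷ = 15 + 1.4·24 = 48.6; e = 52.6 − 48.6 = 4
|e| > 1.5: t=3 (|e|=2), t=6 (|e|=2), t=8 (|e|=3), t=13 (|e|=6), t=18 (|e|=3), t=22 (|e|=5), t=24 (|e|=4) → 7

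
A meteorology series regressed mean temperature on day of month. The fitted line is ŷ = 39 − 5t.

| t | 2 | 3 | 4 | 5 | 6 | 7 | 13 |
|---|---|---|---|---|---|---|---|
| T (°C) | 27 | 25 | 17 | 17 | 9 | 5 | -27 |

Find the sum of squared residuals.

t=2: ŷ = 39 − 5·2 = 29; r = 27 − 29 = -2
t=3: ŷ = 39 − 5·3 = 24; r = 25 − 24 = 1
t=4: ŷ = 39 − 5·4 = 19; r = 17 − 19 = -2
t=5: ŷ = 39 − 5·5 = 14; r = 17 − 14 = 3
t=6: ŷ = 39 − 5·6 = 9; r = 9 − 9 = 0
t=7: ŷ = 39 − 5·7 = 4; r = 5 − 4 = 1
t=13: ŷ = 39 − 5·13 = -26; r = -27 − (-26) = -1
SSE = 4 + 1 + 4 + 9 + 0 + 1 + 1 = 20

SSE = 20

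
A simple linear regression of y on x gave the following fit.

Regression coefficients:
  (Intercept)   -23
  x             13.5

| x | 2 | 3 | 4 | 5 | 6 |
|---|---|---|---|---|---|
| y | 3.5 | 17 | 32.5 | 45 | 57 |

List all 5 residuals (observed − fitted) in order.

-0.5, -0.5, 1.5, 0.5, -1

x=2: ŷ = -23 + 13.5·2 = 4; e = 3.5 − 4 = -0.5
x=3: ŷ = -23 + 13.5·3 = 17.5; e = 17 − 17.5 = -0.5
x=4: ŷ = -23 + 13.5·4 = 31; e = 32.5 − 31 = 1.5
x=5: ŷ = -23 + 13.5·5 = 44.5; e = 45 − 44.5 = 0.5
x=6: ŷ = -23 + 13.5·6 = 58; e = 57 − 58 = -1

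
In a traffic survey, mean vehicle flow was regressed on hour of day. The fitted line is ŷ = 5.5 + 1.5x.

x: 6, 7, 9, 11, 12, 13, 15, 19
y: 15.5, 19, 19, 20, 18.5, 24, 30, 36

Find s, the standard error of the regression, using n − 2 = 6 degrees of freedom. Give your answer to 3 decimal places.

x=6: ŷ = 5.5 + 1.5·6 = 14.5; r = 15.5 − 14.5 = 1
x=7: ŷ = 5.5 + 1.5·7 = 16; r = 19 − 16 = 3
x=9: ŷ = 5.5 + 1.5·9 = 19; r = 19 − 19 = 0
x=11: ŷ = 5.5 + 1.5·11 = 22; r = 20 − 22 = -2
x=12: ŷ = 5.5 + 1.5·12 = 23.5; r = 18.5 − 23.5 = -5
x=13: ŷ = 5.5 + 1.5·13 = 25; r = 24 − 25 = -1
x=15: ŷ = 5.5 + 1.5·15 = 28; r = 30 − 28 = 2
x=19: ŷ = 5.5 + 1.5·19 = 34; r = 36 − 34 = 2
SSE = 1 + 9 + 0 + 4 + 25 + 1 + 4 + 4 = 48
s = √(48/6) = √8 ≈ 2.828

s = 2.828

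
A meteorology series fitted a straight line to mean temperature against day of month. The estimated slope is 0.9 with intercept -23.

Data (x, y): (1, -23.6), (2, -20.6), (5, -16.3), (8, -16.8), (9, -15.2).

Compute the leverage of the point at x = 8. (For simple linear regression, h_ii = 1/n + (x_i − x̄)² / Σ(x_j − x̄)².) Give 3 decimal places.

x̄ = (1 + 2 + 5 + 8 + 9)/5 = 5
Σ(x − x̄)² = 16 + 9 + 0 + 9 + 16 = 50
h = 1/5 + (3)²/50 = 0.2 + 0.18 = 0.380

h = 0.380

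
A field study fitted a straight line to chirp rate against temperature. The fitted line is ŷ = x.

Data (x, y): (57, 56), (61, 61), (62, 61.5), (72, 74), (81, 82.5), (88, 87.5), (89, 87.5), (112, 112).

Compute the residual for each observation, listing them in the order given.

-1, 0, -0.5, 2, 1.5, -0.5, -1.5, 0

x=57: ŷ = 57 = 57; r = 56 − 57 = -1
x=61: ŷ = 61 = 61; r = 61 − 61 = 0
x=62: ŷ = 62 = 62; r = 61.5 − 62 = -0.5
x=72: ŷ = 72 = 72; r = 74 − 72 = 2
x=81: ŷ = 81 = 81; r = 82.5 − 81 = 1.5
x=88: ŷ = 88 = 88; r = 87.5 − 88 = -0.5
x=89: ŷ = 89 = 89; r = 87.5 − 89 = -1.5
x=112: ŷ = 112 = 112; r = 112 − 112 = 0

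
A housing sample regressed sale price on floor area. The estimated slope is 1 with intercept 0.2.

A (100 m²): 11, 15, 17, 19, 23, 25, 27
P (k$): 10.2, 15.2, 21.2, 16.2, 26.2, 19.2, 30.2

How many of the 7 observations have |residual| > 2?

A=11: P̂ = 0.2 + 11 = 11.2; e = 10.2 − 11.2 = -1
A=15: P̂ = 0.2 + 15 = 15.2; e = 15.2 − 15.2 = 0
A=17: P̂ = 0.2 + 17 = 17.2; e = 21.2 − 17.2 = 4
A=19: P̂ = 0.2 + 19 = 19.2; e = 16.2 − 19.2 = -3
A=23: P̂ = 0.2 + 23 = 23.2; e = 26.2 − 23.2 = 3
A=25: P̂ = 0.2 + 25 = 25.2; e = 19.2 − 25.2 = -6
A=27: P̂ = 0.2 + 27 = 27.2; e = 30.2 − 27.2 = 3
|e| > 2: A=17 (|e|=4), A=19 (|e|=3), A=23 (|e|=3), A=25 (|e|=6), A=27 (|e|=3) → 5

5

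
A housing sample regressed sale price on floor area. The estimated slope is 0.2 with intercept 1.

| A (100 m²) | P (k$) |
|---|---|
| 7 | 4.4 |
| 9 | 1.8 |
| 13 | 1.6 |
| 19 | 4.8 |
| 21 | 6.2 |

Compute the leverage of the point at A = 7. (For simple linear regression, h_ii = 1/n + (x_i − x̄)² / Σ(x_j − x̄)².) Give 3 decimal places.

Ā = (7 + 9 + 13 + 19 + 21)/5 = 13.8
Σ(A − Ā)² = 46.24 + 23.04 + 0.64 + 27.04 + 51.84 = 148.8
h = 1/5 + (-6.8)²/148.8 = 0.2 + 0.310753 = 0.511

h = 0.511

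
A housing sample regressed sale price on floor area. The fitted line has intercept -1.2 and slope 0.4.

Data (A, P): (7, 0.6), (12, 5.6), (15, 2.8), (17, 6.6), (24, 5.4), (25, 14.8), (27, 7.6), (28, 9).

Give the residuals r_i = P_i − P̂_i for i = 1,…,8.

A=7: P̂ = -1.2 + 0.4·7 = 1.6; r = 0.6 − 1.6 = -1
A=12: P̂ = -1.2 + 0.4·12 = 3.6; r = 5.6 − 3.6 = 2
A=15: P̂ = -1.2 + 0.4·15 = 4.8; r = 2.8 − 4.8 = -2
A=17: P̂ = -1.2 + 0.4·17 = 5.6; r = 6.6 − 5.6 = 1
A=24: P̂ = -1.2 + 0.4·24 = 8.4; r = 5.4 − 8.4 = -3
A=25: P̂ = -1.2 + 0.4·25 = 8.8; r = 14.8 − 8.8 = 6
A=27: P̂ = -1.2 + 0.4·27 = 9.6; r = 7.6 − 9.6 = -2
A=28: P̂ = -1.2 + 0.4·28 = 10; r = 9 − 10 = -1

-1, 2, -2, 1, -3, 6, -2, -1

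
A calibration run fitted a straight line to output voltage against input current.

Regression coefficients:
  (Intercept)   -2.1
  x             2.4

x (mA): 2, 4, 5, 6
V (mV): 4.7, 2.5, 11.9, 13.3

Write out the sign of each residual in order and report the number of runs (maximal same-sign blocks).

3 runs

x=2: V̂ = -2.1 + 2.4·2 = 2.7; e = 4.7 − 2.7 = 2
x=4: V̂ = -2.1 + 2.4·4 = 7.5; e = 2.5 − 7.5 = -5
x=5: V̂ = -2.1 + 2.4·5 = 9.9; e = 11.9 − 9.9 = 2
x=6: V̂ = -2.1 + 2.4·6 = 12.3; e = 13.3 − 12.3 = 1
Signs: + − + +
Runs: +×1, −×1, +×2 → 3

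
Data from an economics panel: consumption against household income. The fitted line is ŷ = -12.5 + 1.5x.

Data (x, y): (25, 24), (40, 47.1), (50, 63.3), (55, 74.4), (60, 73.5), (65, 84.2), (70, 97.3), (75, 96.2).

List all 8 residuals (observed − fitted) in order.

-1, -0.4, 0.8, 4.4, -4, -0.8, 4.8, -3.8

x=25: ŷ = -12.5 + 1.5·25 = 25; r = 24 − 25 = -1
x=40: ŷ = -12.5 + 1.5·40 = 47.5; r = 47.1 − 47.5 = -0.4
x=50: ŷ = -12.5 + 1.5·50 = 62.5; r = 63.3 − 62.5 = 0.8
x=55: ŷ = -12.5 + 1.5·55 = 70; r = 74.4 − 70 = 4.4
x=60: ŷ = -12.5 + 1.5·60 = 77.5; r = 73.5 − 77.5 = -4
x=65: ŷ = -12.5 + 1.5·65 = 85; r = 84.2 − 85 = -0.8
x=70: ŷ = -12.5 + 1.5·70 = 92.5; r = 97.3 − 92.5 = 4.8
x=75: ŷ = -12.5 + 1.5·75 = 100; r = 96.2 − 100 = -3.8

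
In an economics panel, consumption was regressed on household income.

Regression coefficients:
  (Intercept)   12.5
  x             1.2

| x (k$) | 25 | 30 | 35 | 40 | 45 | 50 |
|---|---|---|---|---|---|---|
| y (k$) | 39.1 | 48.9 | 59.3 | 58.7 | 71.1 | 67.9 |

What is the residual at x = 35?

ŷ = 12.5 + 1.2·35 = 54.5
e = 59.3 − 54.5 = 4.8

e = 4.8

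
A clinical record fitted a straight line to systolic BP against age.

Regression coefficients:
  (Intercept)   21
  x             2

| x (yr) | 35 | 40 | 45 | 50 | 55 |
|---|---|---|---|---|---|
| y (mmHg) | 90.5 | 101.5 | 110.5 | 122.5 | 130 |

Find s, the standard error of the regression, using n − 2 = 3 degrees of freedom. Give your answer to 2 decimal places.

x=35: ŷ = 21 + 2·35 = 91; r = 90.5 − 91 = -0.5
x=40: ŷ = 21 + 2·40 = 101; r = 101.5 − 101 = 0.5
x=45: ŷ = 21 + 2·45 = 111; r = 110.5 − 111 = -0.5
x=50: ŷ = 21 + 2·50 = 121; r = 122.5 − 121 = 1.5
x=55: ŷ = 21 + 2·55 = 131; r = 130 − 131 = -1
SSE = 0.25 + 0.25 + 0.25 + 2.25 + 1 = 4
s = √(4/3) = √1.33333 ≈ 1.15

s = 1.15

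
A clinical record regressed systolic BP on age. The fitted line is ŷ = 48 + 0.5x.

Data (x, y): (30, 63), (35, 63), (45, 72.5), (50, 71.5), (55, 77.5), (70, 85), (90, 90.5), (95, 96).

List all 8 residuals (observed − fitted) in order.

0, -2.5, 2, -1.5, 2, 2, -2.5, 0.5

x=30: ŷ = 48 + 0.5·30 = 63; r = 63 − 63 = 0
x=35: ŷ = 48 + 0.5·35 = 65.5; r = 63 − 65.5 = -2.5
x=45: ŷ = 48 + 0.5·45 = 70.5; r = 72.5 − 70.5 = 2
x=50: ŷ = 48 + 0.5·50 = 73; r = 71.5 − 73 = -1.5
x=55: ŷ = 48 + 0.5·55 = 75.5; r = 77.5 − 75.5 = 2
x=70: ŷ = 48 + 0.5·70 = 83; r = 85 − 83 = 2
x=90: ŷ = 48 + 0.5·90 = 93; r = 90.5 − 93 = -2.5
x=95: ŷ = 48 + 0.5·95 = 95.5; r = 96 − 95.5 = 0.5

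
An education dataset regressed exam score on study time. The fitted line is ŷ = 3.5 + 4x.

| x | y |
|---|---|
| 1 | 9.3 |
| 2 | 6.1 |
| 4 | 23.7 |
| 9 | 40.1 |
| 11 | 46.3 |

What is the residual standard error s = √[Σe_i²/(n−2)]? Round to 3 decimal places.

s = 4.157

x=1: ŷ = 3.5 + 4·1 = 7.5; e = 9.3 − 7.5 = 1.8
x=2: ŷ = 3.5 + 4·2 = 11.5; e = 6.1 − 11.5 = -5.4
x=4: ŷ = 3.5 + 4·4 = 19.5; e = 23.7 − 19.5 = 4.2
x=9: ŷ = 3.5 + 4·9 = 39.5; e = 40.1 − 39.5 = 0.6
x=11: ŷ = 3.5 + 4·11 = 47.5; e = 46.3 − 47.5 = -1.2
SSE = 3.24 + 29.16 + 17.64 + 0.36 + 1.44 = 51.84
s = √(51.84/3) = √17.28 ≈ 4.157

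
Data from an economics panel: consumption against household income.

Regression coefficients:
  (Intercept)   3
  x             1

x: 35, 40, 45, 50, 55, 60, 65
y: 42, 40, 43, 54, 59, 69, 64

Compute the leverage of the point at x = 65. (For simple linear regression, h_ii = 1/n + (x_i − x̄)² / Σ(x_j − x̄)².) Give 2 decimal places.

h = 0.46

x̄ = (35 + 40 + 45 + 50 + 55 + 60 + 65)/7 = 50
Σ(x − x̄)² = 225 + 100 + 25 + 0 + 25 + 100 + 225 = 700
h = 1/7 + (15)²/700 = 0.142857 + 0.321429 = 0.46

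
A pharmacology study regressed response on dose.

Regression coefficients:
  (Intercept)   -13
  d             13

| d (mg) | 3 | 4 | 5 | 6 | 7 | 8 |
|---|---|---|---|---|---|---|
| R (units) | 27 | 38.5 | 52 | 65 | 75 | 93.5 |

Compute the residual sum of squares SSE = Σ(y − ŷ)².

SSE = 16.5

d=3: ŷ = -13 + 13·3 = 26; e = 27 − 26 = 1
d=4: ŷ = -13 + 13·4 = 39; e = 38.5 − 39 = -0.5
d=5: ŷ = -13 + 13·5 = 52; e = 52 − 52 = 0
d=6: ŷ = -13 + 13·6 = 65; e = 65 − 65 = 0
d=7: ŷ = -13 + 13·7 = 78; e = 75 − 78 = -3
d=8: ŷ = -13 + 13·8 = 91; e = 93.5 − 91 = 2.5
SSE = 1 + 0.25 + 0 + 0 + 9 + 6.25 = 16.5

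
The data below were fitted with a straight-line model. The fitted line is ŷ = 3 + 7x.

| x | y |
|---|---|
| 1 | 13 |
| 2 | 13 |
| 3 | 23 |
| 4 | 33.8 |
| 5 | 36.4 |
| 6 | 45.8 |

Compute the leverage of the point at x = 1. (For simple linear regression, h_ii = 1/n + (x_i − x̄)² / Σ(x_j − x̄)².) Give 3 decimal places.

x̄ = (1 + 2 + 3 + 4 + 5 + 6)/6 = 3.5
Σ(x − x̄)² = 6.25 + 2.25 + 0.25 + 0.25 + 2.25 + 6.25 = 17.5
h = 1/6 + (-2.5)²/17.5 = 0.166667 + 0.357143 = 0.524

h = 0.524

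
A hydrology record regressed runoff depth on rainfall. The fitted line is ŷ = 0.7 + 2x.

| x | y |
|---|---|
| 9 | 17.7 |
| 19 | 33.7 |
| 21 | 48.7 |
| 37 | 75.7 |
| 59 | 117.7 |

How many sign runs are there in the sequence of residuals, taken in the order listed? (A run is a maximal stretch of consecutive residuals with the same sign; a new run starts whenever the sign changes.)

x=9: ŷ = 0.7 + 2·9 = 18.7; e = 17.7 − 18.7 = -1
x=19: ŷ = 0.7 + 2·19 = 38.7; e = 33.7 − 38.7 = -5
x=21: ŷ = 0.7 + 2·21 = 42.7; e = 48.7 − 42.7 = 6
x=37: ŷ = 0.7 + 2·37 = 74.7; e = 75.7 − 74.7 = 1
x=59: ŷ = 0.7 + 2·59 = 118.7; e = 117.7 − 118.7 = -1
Signs: − − + + −
Runs: −×2, +×2, −×1 → 3

3 runs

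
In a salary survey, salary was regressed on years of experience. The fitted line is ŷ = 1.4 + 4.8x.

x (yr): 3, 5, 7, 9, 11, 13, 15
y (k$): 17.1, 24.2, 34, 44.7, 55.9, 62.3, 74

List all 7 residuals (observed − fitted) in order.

1.3, -1.2, -1, 0.1, 1.7, -1.5, 0.6

x=3: ŷ = 1.4 + 4.8·3 = 15.8; r = 17.1 − 15.8 = 1.3
x=5: ŷ = 1.4 + 4.8·5 = 25.4; r = 24.2 − 25.4 = -1.2
x=7: ŷ = 1.4 + 4.8·7 = 35; r = 34 − 35 = -1
x=9: ŷ = 1.4 + 4.8·9 = 44.6; r = 44.7 − 44.6 = 0.1
x=11: ŷ = 1.4 + 4.8·11 = 54.2; r = 55.9 − 54.2 = 1.7
x=13: ŷ = 1.4 + 4.8·13 = 63.8; r = 62.3 − 63.8 = -1.5
x=15: ŷ = 1.4 + 4.8·15 = 73.4; r = 74 − 73.4 = 0.6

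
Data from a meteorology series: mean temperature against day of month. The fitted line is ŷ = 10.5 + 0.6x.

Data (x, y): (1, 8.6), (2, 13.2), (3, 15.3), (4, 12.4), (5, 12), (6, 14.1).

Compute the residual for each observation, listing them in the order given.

x=1: ŷ = 10.5 + 0.6·1 = 11.1; e = 8.6 − 11.1 = -2.5
x=2: ŷ = 10.5 + 0.6·2 = 11.7; e = 13.2 − 11.7 = 1.5
x=3: ŷ = 10.5 + 0.6·3 = 12.3; e = 15.3 − 12.3 = 3
x=4: ŷ = 10.5 + 0.6·4 = 12.9; e = 12.4 − 12.9 = -0.5
x=5: ŷ = 10.5 + 0.6·5 = 13.5; e = 12 − 13.5 = -1.5
x=6: ŷ = 10.5 + 0.6·6 = 14.1; e = 14.1 − 14.1 = 0

-2.5, 1.5, 3, -0.5, -1.5, 0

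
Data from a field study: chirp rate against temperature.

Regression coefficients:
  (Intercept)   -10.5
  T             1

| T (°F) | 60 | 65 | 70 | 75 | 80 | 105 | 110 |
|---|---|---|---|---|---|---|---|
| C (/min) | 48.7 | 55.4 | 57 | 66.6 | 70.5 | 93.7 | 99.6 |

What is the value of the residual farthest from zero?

r = -2.5

T=60: Ĉ = -10.5 + 60 = 49.5; r = 48.7 − 49.5 = -0.8
T=65: Ĉ = -10.5 + 65 = 54.5; r = 55.4 − 54.5 = 0.9
T=70: Ĉ = -10.5 + 70 = 59.5; r = 57 − 59.5 = -2.5
T=75: Ĉ = -10.5 + 75 = 64.5; r = 66.6 − 64.5 = 2.1
T=80: Ĉ = -10.5 + 80 = 69.5; r = 70.5 − 69.5 = 1
T=105: Ĉ = -10.5 + 105 = 94.5; r = 93.7 − 94.5 = -0.8
T=110: Ĉ = -10.5 + 110 = 99.5; r = 99.6 − 99.5 = 0.1
Largest |r| is 2.5 at T = 70, residual -2.5.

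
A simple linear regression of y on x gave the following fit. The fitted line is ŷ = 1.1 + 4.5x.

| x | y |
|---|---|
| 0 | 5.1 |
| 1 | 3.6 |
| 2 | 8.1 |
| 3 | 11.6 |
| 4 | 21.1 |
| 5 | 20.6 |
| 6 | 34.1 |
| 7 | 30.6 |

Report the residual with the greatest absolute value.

r = 6

x=0: ŷ = 1.1 + 4.5·0 = 1.1; r = 5.1 − 1.1 = 4
x=1: ŷ = 1.1 + 4.5·1 = 5.6; r = 3.6 − 5.6 = -2
x=2: ŷ = 1.1 + 4.5·2 = 10.1; r = 8.1 − 10.1 = -2
x=3: ŷ = 1.1 + 4.5·3 = 14.6; r = 11.6 − 14.6 = -3
x=4: ŷ = 1.1 + 4.5·4 = 19.1; r = 21.1 − 19.1 = 2
x=5: ŷ = 1.1 + 4.5·5 = 23.6; r = 20.6 − 23.6 = -3
x=6: ŷ = 1.1 + 4.5·6 = 28.1; r = 34.1 − 28.1 = 6
x=7: ŷ = 1.1 + 4.5·7 = 32.6; r = 30.6 − 32.6 = -2
Largest |r| is 6 at x = 6, residual 6.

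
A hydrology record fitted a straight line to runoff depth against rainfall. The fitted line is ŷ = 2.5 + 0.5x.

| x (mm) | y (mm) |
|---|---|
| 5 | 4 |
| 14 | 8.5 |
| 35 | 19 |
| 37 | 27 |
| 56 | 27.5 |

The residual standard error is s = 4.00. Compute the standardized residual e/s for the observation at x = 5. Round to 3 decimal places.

ŷ = 2.5 + 0.5·5 = 5
e = 4 − 5 = -1
e/s = -1 / 4.00 = -0.250

-0.250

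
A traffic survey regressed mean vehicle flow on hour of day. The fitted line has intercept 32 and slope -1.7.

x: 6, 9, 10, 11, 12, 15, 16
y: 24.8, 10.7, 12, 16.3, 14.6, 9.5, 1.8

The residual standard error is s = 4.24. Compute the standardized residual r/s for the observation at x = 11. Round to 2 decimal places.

ŷ = 32 − 1.7·11 = 13.3
r = 16.3 − 13.3 = 3
r/s = 3 / 4.24 = 0.71

0.71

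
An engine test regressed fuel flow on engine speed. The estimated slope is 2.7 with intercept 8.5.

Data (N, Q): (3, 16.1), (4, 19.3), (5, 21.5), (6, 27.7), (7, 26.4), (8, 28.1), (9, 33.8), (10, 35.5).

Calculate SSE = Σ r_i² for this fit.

N=3: Q̂ = 8.5 + 2.7·3 = 16.6; r = 16.1 − 16.6 = -0.5
N=4: Q̂ = 8.5 + 2.7·4 = 19.3; r = 19.3 − 19.3 = 0
N=5: Q̂ = 8.5 + 2.7·5 = 22; r = 21.5 − 22 = -0.5
N=6: Q̂ = 8.5 + 2.7·6 = 24.7; r = 27.7 − 24.7 = 3
N=7: Q̂ = 8.5 + 2.7·7 = 27.4; r = 26.4 − 27.4 = -1
N=8: Q̂ = 8.5 + 2.7·8 = 30.1; r = 28.1 − 30.1 = -2
N=9: Q̂ = 8.5 + 2.7·9 = 32.8; r = 33.8 − 32.8 = 1
N=10: Q̂ = 8.5 + 2.7·10 = 35.5; r = 35.5 − 35.5 = 0
SSE = 0.25 + 0 + 0.25 + 9 + 1 + 4 + 1 + 0 = 15.5

SSE = 15.5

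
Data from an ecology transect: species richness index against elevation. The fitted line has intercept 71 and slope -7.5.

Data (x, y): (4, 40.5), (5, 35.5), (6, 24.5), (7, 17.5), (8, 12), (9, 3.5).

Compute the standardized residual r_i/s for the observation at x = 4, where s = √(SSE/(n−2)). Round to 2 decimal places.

x=4: ŷ = 71 − 7.5·4 = 41; r = 40.5 − 41 = -0.5
x=5: ŷ = 71 − 7.5·5 = 33.5; r = 35.5 − 33.5 = 2
x=6: ŷ = 71 − 7.5·6 = 26; r = 24.5 − 26 = -1.5
x=7: ŷ = 71 − 7.5·7 = 18.5; r = 17.5 − 18.5 = -1
x=8: ŷ = 71 − 7.5·8 = 11; r = 12 − 11 = 1
x=9: ŷ = 71 − 7.5·9 = 3.5; r = 3.5 − 3.5 = 0
SSE = 0.25 + 4 + 2.25 + 1 + 1 + 0 = 8.5
s = √(8.5/4) = 1.45774
r/s = -0.5 / 1.45774 = -0.34

-0.34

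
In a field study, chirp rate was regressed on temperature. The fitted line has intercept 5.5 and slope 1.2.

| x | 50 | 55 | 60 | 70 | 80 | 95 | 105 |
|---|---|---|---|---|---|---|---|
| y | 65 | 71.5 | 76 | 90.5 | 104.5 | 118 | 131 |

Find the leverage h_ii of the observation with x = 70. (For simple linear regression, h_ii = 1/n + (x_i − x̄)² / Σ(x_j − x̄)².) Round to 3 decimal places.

x̄ = (50 + 55 + 60 + 70 + 80 + 95 + 105)/7 = 73.5714
Σ(x − x̄)² = 555.612 + 344.898 + 184.184 + 12.7551 + 41.3265 + 459.184 + 987.755 = 2585.71
h = 1/7 + (-3.57143)²/2585.71 = 0.142857 + 0.00493291 = 0.148

h = 0.148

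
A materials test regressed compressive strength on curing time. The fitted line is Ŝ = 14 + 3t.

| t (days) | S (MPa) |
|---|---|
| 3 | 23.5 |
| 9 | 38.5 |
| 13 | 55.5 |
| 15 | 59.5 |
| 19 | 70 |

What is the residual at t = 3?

Ŝ = 14 + 3·3 = 23
e = 23.5 − 23 = 0.5

e = 0.5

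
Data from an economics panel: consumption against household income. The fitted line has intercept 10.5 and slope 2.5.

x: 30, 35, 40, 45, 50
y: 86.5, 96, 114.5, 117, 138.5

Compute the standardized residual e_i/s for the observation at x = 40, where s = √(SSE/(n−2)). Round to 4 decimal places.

x=30: ŷ = 10.5 + 2.5·30 = 85.5; e = 86.5 − 85.5 = 1
x=35: ŷ = 10.5 + 2.5·35 = 98; e = 96 − 98 = -2
x=40: ŷ = 10.5 + 2.5·40 = 110.5; e = 114.5 − 110.5 = 4
x=45: ŷ = 10.5 + 2.5·45 = 123; e = 117 − 123 = -6
x=50: ŷ = 10.5 + 2.5·50 = 135.5; e = 138.5 − 135.5 = 3
SSE = 1 + 4 + 16 + 36 + 9 = 66
s = √(66/3) = 4.69042
e/s = 4 / 4.69042 = 0.8528

0.8528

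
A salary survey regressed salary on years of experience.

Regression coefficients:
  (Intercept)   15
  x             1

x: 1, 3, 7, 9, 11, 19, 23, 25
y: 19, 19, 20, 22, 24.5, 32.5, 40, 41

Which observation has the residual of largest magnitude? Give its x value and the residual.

x = 1, r = 3

x=1: ŷ = 15 + 1 = 16; r = 19 − 16 = 3
x=3: ŷ = 15 + 3 = 18; r = 19 − 18 = 1
x=7: ŷ = 15 + 7 = 22; r = 20 − 22 = -2
x=9: ŷ = 15 + 9 = 24; r = 22 − 24 = -2
x=11: ŷ = 15 + 11 = 26; r = 24.5 − 26 = -1.5
x=19: ŷ = 15 + 19 = 34; r = 32.5 − 34 = -1.5
x=23: ŷ = 15 + 23 = 38; r = 40 − 38 = 2
x=25: ŷ = 15 + 25 = 40; r = 41 − 40 = 1
Largest |r| is 3 at x = 1, residual 3.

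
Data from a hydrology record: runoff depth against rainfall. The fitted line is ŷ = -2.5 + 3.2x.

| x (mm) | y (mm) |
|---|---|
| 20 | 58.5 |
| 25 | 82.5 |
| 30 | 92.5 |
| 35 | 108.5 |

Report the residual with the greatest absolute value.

x=20: ŷ = -2.5 + 3.2·20 = 61.5; e = 58.5 − 61.5 = -3
x=25: ŷ = -2.5 + 3.2·25 = 77.5; e = 82.5 − 77.5 = 5
x=30: ŷ = -2.5 + 3.2·30 = 93.5; e = 92.5 − 93.5 = -1
x=35: ŷ = -2.5 + 3.2·35 = 109.5; e = 108.5 − 109.5 = -1
Largest |e| is 5 at x = 25, residual 5.

e = 5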